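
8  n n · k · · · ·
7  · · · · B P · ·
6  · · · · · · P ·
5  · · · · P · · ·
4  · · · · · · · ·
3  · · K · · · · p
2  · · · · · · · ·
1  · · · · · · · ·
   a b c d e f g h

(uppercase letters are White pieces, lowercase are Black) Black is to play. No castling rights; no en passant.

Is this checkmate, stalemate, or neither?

neither

Black to move; black king on d8.
In check: yes, from the white bishop on e7.
King squares — c7: available; d7: available; e7: available; c8: available; e8: attacked by Pf7.
Legal moves for Black: Kc8, Kxe7, Kd7, Kc7.
Black is in check but has 4 legal moves → neither.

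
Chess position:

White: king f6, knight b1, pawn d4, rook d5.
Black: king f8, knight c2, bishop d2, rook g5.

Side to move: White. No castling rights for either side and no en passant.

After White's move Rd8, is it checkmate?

yes

After Rd8: black king on f8; in check: yes, from the white rook on d8.
King squares — e7: attacked by Kf6; f7: attacked by Kf6; g7: attacked by Kf6; e8: attacked by Rd8; g8: attacked by Rd8.
Black has no legal moves → checkmate.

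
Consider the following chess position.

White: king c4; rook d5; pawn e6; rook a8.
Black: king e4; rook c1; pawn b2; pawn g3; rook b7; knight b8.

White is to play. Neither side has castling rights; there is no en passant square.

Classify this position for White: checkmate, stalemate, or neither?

checkmate

White to move; white king on c4.
In check: yes, from the black rook on c1.
King squares — b3: attacked by Rb7; c3: attacked by Rc1; d3: attacked by Ke4; b4: attacked by Rb7; d4: attacked by Ke4; b5: attacked by Rb7; c5: attacked by Rc1; d5: own rook.
Legal moves for White: none.
In check with no legal moves → checkmate.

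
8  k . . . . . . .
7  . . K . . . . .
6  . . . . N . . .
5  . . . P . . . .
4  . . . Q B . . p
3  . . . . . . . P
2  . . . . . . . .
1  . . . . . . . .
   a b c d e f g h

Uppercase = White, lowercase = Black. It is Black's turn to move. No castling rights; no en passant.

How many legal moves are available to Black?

Black to move; king on a8.
In check: no.
Legal moves: none.
Count: 0.

0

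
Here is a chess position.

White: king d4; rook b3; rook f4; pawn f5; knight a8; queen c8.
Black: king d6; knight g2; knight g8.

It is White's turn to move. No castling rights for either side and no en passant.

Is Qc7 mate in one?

After Qc7: black king on d6; in check: yes, from the white queen on c7.
King squares — c5: attacked by Kd4; d5: attacked by Kd4; e5: attacked by Kd4; c6: attacked by Qc7; e6: attacked by Pf5; c7: attacked by Na8; d7: attacked by Qc7; e7: attacked by Qc7.
Black has no legal moves → checkmate.

yes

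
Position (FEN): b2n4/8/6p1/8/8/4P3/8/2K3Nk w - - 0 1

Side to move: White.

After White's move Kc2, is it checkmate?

After Kc2: black king on h1; in check: no.
Black is not in check, so this cannot be checkmate.

no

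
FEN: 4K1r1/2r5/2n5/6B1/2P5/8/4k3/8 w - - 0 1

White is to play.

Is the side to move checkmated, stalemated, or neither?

White to move; white king on e8.
In check: yes, from the black rook on g8.
King squares — d7: attacked by Rc7; e7: attacked by Nc6; f7: attacked by Rc7; d8: attacked by Nc6; f8: attacked by Rg8.
Legal moves for White: none.
In check with no legal moves → checkmate.

checkmate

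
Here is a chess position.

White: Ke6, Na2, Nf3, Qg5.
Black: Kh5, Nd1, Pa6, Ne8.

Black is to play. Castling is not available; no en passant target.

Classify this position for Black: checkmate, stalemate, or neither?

Black to move; black king on h5.
In check: yes, from the white queen on g5.
King squares — g4: attacked by Qg5; h4: attacked by Nf3; g5: attacked by Nf3; g6: attacked by Qg5; h6: attacked by Qg5.
Legal moves for Black: none.
In check with no legal moves → checkmate.

checkmate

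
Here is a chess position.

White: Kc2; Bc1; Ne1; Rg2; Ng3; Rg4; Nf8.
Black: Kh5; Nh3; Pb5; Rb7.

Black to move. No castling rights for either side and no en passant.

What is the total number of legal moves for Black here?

Black to move; king on h5.
In check: yes, from the white knight on g3.
Legal moves: Kxg4.
Count: 1.

1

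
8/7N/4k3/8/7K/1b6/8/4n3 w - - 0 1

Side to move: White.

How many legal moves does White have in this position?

White to move; king on h4.
In check: no.
Legal moves: Nf8+, Nf6, Ng5+, Kh5, Kg5, Kg4, Kh3, Kg3.
Count: 8.

8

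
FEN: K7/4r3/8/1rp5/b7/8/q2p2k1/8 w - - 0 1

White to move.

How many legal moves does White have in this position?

White to move; king on a8.
In check: no.
Legal moves: none.
Count: 0.

0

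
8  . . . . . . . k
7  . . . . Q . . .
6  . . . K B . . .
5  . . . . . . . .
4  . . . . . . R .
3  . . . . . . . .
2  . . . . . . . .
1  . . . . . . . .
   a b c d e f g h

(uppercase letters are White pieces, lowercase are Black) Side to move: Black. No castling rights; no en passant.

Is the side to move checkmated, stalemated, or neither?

stalemate

Black to move; black king on h8.
In check: no.
King squares — g7: attacked by Rg4; h7: attacked by Qe7; g8: attacked by Rg4.
Legal moves for Black: none.
Not in check and no legal moves → stalemate.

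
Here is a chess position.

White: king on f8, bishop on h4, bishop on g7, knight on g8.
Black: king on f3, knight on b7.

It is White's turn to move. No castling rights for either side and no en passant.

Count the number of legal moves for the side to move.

White to move; king on f8.
In check: no.
Legal moves: Ne7, Nh6, Nf6, Ke8, Kf7, Ke7, Bh8, Bh6, Bgf6, Be5, Bd4, Bc3, Bb2, Ba1, Bd8, Be7, Bhf6, Bg5, Bg3, Bf2, Be1.
Count: 21.

21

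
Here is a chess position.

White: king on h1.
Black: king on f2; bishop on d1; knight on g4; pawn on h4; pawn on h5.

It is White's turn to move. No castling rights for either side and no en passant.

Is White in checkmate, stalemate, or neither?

stalemate

White to move; white king on h1.
In check: no.
King squares — g1: attacked by Kf2; g2: attacked by Kf2; h2: attacked by Ng4.
Legal moves for White: none.
Not in check and no legal moves → stalemate.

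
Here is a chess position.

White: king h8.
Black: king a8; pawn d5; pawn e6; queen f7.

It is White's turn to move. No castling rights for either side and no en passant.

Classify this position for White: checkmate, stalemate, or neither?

stalemate

White to move; white king on h8.
In check: no.
King squares — g7: attacked by Qf7; h7: attacked by Qf7; g8: attacked by Qf7.
Legal moves for White: none.
Not in check and no legal moves → stalemate.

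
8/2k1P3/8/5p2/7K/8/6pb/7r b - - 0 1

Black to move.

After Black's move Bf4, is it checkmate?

After Bf4: white king on h4; in check: yes, from the black rook on h1.
King squares — g3: attacked by Bf4; h3: attacked by Rh1; g4: attacked by Pf5; g5: attacked by Bf4; h5: attacked by Rh1.
White has no legal moves → checkmate.

yes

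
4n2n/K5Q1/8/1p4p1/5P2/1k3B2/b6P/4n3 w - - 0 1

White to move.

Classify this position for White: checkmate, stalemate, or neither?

White to move; white king on a7.
In check: no.
Legal moves for White include: Qxh8, Qg8+, Qf8, Qh7, Qf7+, Qe7, Qd7, Qc7, Qb7, Qh6, Qg6, Qf6, Qxg5, Qe5, Qd4, Qc3+, Qb2+, Qa1, ... (list truncated; more exist).
White has legal moves and is not in check → neither.

neither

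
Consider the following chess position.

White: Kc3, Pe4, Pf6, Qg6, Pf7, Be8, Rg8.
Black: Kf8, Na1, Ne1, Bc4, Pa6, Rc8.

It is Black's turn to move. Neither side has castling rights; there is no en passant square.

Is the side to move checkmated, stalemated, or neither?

Black to move; black king on f8.
In check: yes, from the white rook on g8.
King squares — e7: attacked by Pf6; f7: attacked by Qg6; g7: attacked by Pf6; e8: attacked by Pf7; g8: attacked by Qg6.
Legal moves for Black: none.
In check with no legal moves → checkmate.

checkmate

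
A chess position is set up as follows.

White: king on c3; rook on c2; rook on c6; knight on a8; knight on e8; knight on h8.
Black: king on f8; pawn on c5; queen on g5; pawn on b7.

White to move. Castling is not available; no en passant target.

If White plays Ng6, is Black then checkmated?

no

After Ng6: black king on f8; in check: yes, from the white knight on g6.
Black has 4 legal replies: Kg8, Kxe8, Kf7, Qxg6.
In check but a legal move exists → not checkmate.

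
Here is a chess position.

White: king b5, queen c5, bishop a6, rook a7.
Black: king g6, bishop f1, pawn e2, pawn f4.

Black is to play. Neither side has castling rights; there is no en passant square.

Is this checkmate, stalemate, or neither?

neither

Black to move; black king on g6.
In check: no.
Legal moves for Black: Kh6, Kf6, Bh3, Bg2, f3, e1=Q+, e1=R+, e1=B+, e1=N+.
Black has 9 legal moves and is not in check → neither.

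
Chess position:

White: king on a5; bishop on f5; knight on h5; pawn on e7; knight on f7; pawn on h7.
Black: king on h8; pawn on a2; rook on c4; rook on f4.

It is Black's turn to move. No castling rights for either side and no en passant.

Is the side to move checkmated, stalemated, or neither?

checkmate

Black to move; black king on h8.
In check: yes, from the white knight on f7.
King squares — g7: attacked by Nh5; h7: attacked by Bf5; g8: attacked by Ph7.
Legal moves for Black: none.
In check with no legal moves → checkmate.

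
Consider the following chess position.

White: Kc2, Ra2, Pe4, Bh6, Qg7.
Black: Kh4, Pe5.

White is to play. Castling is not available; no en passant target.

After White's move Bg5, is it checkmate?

After Bg5: black king on h4; in check: yes, from the white bishop on g5.
Black has 4 legal replies: Kh5, Kg4, Kh3, Kg3.
In check but a legal move exists → not checkmate.

no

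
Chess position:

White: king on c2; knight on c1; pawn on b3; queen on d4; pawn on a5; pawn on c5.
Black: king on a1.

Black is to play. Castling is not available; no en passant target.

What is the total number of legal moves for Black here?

0

Black to move; king on a1.
In check: yes, from the white queen on d4.
Legal moves: none.
Count: 0.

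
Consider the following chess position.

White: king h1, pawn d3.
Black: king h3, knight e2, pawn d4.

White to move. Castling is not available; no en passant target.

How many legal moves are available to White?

White to move; king on h1.
In check: no.
Legal moves: none.
Count: 0.

0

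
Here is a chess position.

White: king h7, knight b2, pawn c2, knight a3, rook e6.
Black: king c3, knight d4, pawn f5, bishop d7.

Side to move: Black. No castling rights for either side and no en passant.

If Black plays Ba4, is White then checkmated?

After Ba4: white king on h7; in check: no.
White is not in check, so this cannot be checkmate.

no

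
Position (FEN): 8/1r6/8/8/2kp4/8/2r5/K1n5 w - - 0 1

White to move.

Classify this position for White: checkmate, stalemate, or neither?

White to move; white king on a1.
In check: no.
King squares — b1: attacked by Rb7; a2: attacked by Nc1; b2: attacked by Rc2.
Legal moves for White: none.
Not in check and no legal moves → stalemate.

stalemate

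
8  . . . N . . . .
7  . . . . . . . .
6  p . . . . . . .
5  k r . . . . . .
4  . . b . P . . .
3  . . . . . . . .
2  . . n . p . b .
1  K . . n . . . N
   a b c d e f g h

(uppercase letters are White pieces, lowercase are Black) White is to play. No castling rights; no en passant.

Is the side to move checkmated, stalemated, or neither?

White to move; white king on a1.
In check: yes, from the black knight on c2.
King squares — b1: attacked by Rb5; a2: attacked by Bc4; b2: attacked by Nd1.
Legal moves for White: none.
In check with no legal moves → checkmate.

checkmate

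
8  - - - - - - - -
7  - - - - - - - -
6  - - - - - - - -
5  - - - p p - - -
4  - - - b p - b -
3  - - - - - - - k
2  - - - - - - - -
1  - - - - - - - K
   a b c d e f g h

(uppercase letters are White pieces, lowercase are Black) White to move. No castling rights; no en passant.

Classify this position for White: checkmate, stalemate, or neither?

White to move; white king on h1.
In check: no.
King squares — g1: attacked by Bd4; g2: attacked by Kh3; h2: attacked by Kh3.
Legal moves for White: none.
Not in check and no legal moves → stalemate.

stalemate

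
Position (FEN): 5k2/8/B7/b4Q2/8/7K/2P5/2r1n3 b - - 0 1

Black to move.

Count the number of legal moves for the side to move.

4

Black to move; king on f8.
In check: yes, from the white queen on f5.
Legal moves: Kg8, Ke8, Kg7, Ke7.
Count: 4.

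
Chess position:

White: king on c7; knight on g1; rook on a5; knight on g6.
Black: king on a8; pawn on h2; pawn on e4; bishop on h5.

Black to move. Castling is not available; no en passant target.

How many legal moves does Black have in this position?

Black to move; king on a8.
In check: yes, from the white rook on a5.
Legal moves: none.
Count: 0.

0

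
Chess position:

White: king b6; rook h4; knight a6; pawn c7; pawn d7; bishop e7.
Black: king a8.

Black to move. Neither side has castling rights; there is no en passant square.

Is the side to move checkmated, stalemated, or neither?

stalemate

Black to move; black king on a8.
In check: no.
King squares — a7: attacked by Kb6; b7: attacked by Kb6; b8: attacked by Na6.
Legal moves for Black: none.
Not in check and no legal moves → stalemate.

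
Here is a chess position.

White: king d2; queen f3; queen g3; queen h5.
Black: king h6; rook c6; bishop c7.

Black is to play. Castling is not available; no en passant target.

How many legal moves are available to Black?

Black to move; king on h6.
In check: yes, from the white queen on h5.
Legal moves: none.
Count: 0.

0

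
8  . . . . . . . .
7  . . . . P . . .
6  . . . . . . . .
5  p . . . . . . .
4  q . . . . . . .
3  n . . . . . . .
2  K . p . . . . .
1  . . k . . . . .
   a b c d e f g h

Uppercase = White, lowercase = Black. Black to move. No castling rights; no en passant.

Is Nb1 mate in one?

After Nb1: white king on a2; in check: yes, from the black queen on a4.
King squares — a1: attacked by Qa4; b1: attacked by Kc1; b2: attacked by Kc1; a3: attacked by Nb1; b3: attacked by Qa4.
White has no legal moves → checkmate.

yes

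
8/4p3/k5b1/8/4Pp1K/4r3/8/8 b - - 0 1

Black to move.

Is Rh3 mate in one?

After Rh3: white king on h4; in check: yes, from the black rook on h3.
White has 3 legal replies: Kg5, Kg4, Kxh3.
In check but a legal move exists → not checkmate.

no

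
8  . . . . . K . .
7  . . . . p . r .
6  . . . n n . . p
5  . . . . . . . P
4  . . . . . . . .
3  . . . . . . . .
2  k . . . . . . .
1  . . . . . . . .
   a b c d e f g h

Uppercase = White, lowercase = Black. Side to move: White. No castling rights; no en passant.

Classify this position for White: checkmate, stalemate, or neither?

White to move; white king on f8.
In check: yes, from the black knight on e6.
King squares — e7: attacked by Rg7; f7: attacked by Nd6; g7: attacked by Ne6; e8: attacked by Nd6; g8: attacked by Rg7.
Legal moves for White: none.
In check with no legal moves → checkmate.

checkmate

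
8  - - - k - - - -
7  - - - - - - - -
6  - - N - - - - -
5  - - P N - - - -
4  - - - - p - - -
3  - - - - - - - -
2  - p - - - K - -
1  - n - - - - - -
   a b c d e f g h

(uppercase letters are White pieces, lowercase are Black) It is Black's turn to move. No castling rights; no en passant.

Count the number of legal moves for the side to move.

3

Black to move; king on d8.
In check: yes, from the white knight on c6.
Legal moves: Ke8, Kc8, Kd7.
Count: 3.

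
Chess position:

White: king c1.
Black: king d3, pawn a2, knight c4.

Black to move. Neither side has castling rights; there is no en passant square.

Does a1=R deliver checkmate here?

After a1=R: white king on c1; in check: yes, from the black rook on a1.
King squares — b1: attacked by Ra1; d1: attacked by Ra1; b2: attacked by Nc4; c2: attacked by Kd3; d2: attacked by Kd3.
White has no legal moves → checkmate.

yes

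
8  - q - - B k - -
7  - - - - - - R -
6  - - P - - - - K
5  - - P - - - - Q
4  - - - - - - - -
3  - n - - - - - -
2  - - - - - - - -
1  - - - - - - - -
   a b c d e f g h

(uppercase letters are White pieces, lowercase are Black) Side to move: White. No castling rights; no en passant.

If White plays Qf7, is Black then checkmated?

After Qf7: black king on f8; in check: yes, from the white queen on f7.
King squares — e7: attacked by Qf7; f7: attacked by Rg7; g7: attacked by Kh6; e8: attacked by Qf7; g8: attacked by Qf7.
Black has no legal moves → checkmate.

yes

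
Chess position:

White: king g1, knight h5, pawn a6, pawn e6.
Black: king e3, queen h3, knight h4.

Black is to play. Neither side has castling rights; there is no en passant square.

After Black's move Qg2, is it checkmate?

After Qg2: white king on g1; in check: yes, from the black queen on g2.
King squares — f1: attacked by Qg2; h1: attacked by Qg2; f2: attacked by Qg2; g2: attacked by Nh4; h2: attacked by Qg2.
White has no legal moves → checkmate.

yes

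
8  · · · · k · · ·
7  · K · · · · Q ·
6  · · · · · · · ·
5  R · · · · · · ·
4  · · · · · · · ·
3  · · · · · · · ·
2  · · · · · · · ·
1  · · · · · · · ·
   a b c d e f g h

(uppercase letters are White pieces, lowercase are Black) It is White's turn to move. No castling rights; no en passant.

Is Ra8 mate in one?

yes

After Ra8: black king on e8; in check: yes, from the white rook on a8.
King squares — d7: attacked by Qg7; e7: attacked by Qg7; f7: attacked by Qg7; d8: attacked by Ra8; f8: attacked by Qg7.
Black has no legal moves → checkmate.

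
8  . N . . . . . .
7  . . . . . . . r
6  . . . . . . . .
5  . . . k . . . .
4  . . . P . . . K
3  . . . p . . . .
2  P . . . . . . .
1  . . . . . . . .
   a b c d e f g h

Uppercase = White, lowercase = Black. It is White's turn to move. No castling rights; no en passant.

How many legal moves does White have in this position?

3

White to move; king on h4.
In check: yes, from the black rook on h7.
Legal moves: Kg5, Kg4, Kg3.
Count: 3.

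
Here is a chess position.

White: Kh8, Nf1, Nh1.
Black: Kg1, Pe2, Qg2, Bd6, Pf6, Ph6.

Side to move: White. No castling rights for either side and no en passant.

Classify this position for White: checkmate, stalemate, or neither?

White to move; white king on h8.
In check: no.
Legal moves for White: Kh7, Nhg3, Nf2, Nfg3, Ne3, Nh2, Nd2.
White has 7 legal moves and is not in check → neither.

neither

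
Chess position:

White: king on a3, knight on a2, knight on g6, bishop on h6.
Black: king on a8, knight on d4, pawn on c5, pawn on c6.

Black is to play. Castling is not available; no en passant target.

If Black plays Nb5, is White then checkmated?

no

After Nb5: white king on a3; in check: yes, from the black knight on b5.
White has 3 legal replies: Ka4, Kb3, Kb2.
In check but a legal move exists → not checkmate.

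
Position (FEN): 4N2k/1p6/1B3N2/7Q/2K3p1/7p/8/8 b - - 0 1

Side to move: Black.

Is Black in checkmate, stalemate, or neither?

Black to move; black king on h8.
In check: yes, from the white queen on h5.
King squares — g7: attacked by Ne8; h7: attacked by Qh5; g8: attacked by Nf6.
Legal moves for Black: none.
In check with no legal moves → checkmate.

checkmate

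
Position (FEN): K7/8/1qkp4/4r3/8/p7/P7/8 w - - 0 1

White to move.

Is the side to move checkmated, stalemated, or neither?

White to move; white king on a8.
In check: no.
King squares — a7: attacked by Qb6; b7: attacked by Qb6; b8: attacked by Qb6.
Legal moves for White: none.
Not in check and no legal moves → stalemate.

stalemate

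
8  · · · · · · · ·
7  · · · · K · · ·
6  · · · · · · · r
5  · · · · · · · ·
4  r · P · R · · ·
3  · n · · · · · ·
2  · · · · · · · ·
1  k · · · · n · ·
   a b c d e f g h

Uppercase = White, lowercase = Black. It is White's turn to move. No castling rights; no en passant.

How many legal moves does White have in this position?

15

White to move; king on e7.
In check: no.
Legal moves: Kf8, Ke8, Kd8, Kf7, Kd7, Re6, Re5, Rh4, Rg4, Rf4, Rd4, Re3, Re2, Re1+, c5.
Count: 15.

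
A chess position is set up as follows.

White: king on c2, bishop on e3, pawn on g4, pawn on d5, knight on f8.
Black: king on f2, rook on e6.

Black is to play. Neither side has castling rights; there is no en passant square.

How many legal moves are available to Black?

Black to move; king on f2.
In check: yes, from the white bishop on e3.
Legal moves: Kg3, Kf3, Kxe3, Kg2, Ke2, Kf1, Ke1, Rxe3.
Count: 8.

8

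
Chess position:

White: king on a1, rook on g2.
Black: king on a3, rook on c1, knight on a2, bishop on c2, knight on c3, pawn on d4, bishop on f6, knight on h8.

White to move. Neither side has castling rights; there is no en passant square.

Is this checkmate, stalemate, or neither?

checkmate

White to move; white king on a1.
In check: yes, from the black rook on c1.
King squares — b1: attacked by Rc1; a2: attacked by Ka3; b2: attacked by Ka3.
Legal moves for White: none.
In check with no legal moves → checkmate.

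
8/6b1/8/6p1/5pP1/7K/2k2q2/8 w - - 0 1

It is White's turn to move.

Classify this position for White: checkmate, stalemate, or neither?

White to move; white king on h3.
In check: no.
King squares — g2: attacked by Qf2; h2: attacked by Qf2; g3: attacked by Qf2; g4: own pawn; h4: attacked by Qf2.
Legal moves for White: none.
Not in check and no legal moves → stalemate.

stalemate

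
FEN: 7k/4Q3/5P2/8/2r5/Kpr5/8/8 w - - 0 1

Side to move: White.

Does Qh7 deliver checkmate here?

no

After Qh7: black king on h8; in check: yes, from the white queen on h7.
Black has 1 legal reply: Kxh7.
In check but a legal move exists → not checkmate.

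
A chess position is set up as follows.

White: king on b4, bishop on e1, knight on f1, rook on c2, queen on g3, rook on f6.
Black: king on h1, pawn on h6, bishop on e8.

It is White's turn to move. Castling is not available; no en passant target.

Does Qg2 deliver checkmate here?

yes

After Qg2: black king on h1; in check: yes, from the white queen on g2.
King squares — g1: attacked by Qg2; g2: attacked by Rc2; h2: attacked by Nf1.
Black has no legal moves → checkmate.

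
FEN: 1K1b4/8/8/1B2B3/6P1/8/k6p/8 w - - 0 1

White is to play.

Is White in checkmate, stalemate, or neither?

White to move; white king on b8.
In check: no.
Legal moves for White include: Kc8, Ka8, Kb7, Ka7, Bh8, Bg7, Bc7, Bf6, Bd6, Bf4, Bd4, Bg3, Bc3, Bxh2, Bb2, Ba1, Be8, Bd7, ... (list truncated; more exist).
White has legal moves and is not in check → neither.

neither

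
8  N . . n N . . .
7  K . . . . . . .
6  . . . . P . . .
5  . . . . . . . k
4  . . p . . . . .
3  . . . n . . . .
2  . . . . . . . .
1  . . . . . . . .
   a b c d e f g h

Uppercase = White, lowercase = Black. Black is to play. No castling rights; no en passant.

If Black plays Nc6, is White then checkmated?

no

After Nc6: white king on a7; in check: yes, from the black knight on c6.
White has 3 legal replies: Kb7, Kb6, Ka6.
In check but a legal move exists → not checkmate.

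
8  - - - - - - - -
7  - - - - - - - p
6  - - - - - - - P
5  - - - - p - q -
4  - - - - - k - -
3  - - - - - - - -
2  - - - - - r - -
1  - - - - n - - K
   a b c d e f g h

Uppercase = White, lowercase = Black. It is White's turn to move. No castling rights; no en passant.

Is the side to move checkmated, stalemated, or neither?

stalemate

White to move; white king on h1.
In check: no.
King squares — g1: attacked by Qg5; g2: attacked by Ne1; h2: attacked by Rf2.
Legal moves for White: none.
Not in check and no legal moves → stalemate.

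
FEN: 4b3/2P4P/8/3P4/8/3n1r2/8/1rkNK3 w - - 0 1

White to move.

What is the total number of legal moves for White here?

1

White to move; king on e1.
In check: yes, from the black knight on d3.
Legal moves: Ke2.
Count: 1.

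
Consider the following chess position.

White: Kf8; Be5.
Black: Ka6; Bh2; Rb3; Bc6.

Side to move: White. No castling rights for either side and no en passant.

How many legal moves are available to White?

White to move; king on f8.
In check: no.
Legal moves: Kg8, Kg7, Kf7, Ke7, Bh8, Bb8, Bg7, Bc7, Bf6, Bd6, Bf4, Bd4, Bg3, Bc3, Bxh2, Bb2, Ba1.
Count: 17.

17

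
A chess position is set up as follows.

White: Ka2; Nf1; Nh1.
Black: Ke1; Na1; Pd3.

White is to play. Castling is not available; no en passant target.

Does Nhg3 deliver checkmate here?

no

After Nhg3: black king on e1; in check: no.
Black is not in check, so this cannot be checkmate.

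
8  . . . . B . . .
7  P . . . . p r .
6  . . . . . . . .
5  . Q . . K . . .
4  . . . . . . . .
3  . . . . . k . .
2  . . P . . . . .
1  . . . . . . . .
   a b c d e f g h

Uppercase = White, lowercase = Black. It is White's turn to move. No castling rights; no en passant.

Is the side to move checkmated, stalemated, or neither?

neither

White to move; white king on e5.
In check: no.
Legal moves for White include: Bxf7, Bd7, Bc6+, Kf6, Kd6, Kf5, Kd5, Kd4, Qb8, Qd7, Qb7+, Qc6+, Qb6, Qa6, Qd5+, Qc5, Qa5, Qc4, ... (list truncated; more exist).
White has legal moves and is not in check → neither.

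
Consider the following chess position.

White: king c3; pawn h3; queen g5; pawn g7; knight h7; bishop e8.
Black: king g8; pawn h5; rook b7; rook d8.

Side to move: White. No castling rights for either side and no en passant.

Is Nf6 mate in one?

yes

After Nf6: black king on g8; in check: yes, from the white knight on f6.
King squares — f7: attacked by Be8; g7: attacked by Qg5; h7: attacked by Nf6; f8: attacked by Pg7; h8: attacked by Pg7.
Black has no legal moves → checkmate.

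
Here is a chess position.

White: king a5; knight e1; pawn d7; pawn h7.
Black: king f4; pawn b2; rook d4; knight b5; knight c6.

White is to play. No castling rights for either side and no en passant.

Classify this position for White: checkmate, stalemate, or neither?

neither

White to move; white king on a5.
In check: yes, from the black knight on c6.
King squares — a4: attacked by Rd4; b4: attacked by Rd4; b5: available; a6: available; b6: available.
Legal moves for White: Kb6, Ka6, Kxb5.
White is in check but has 3 legal moves → neither.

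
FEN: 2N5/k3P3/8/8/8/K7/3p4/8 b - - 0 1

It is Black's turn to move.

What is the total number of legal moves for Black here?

Black to move; king on a7.
In check: yes, from the white knight on c8.
Legal moves: Kb8, Ka8, Kb7, Ka6.
Count: 4.

4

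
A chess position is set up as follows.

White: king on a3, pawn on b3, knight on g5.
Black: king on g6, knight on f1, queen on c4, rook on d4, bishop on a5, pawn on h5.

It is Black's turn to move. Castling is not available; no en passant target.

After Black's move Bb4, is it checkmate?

After Bb4: white king on a3; in check: yes, from the black bishop on b4.
White has 3 legal replies: Ka4, Kb2, Ka2.
In check but a legal move exists → not checkmate.

no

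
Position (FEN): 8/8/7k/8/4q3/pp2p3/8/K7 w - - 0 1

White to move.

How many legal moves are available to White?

0

White to move; king on a1.
In check: no.
Legal moves: none.
Count: 0.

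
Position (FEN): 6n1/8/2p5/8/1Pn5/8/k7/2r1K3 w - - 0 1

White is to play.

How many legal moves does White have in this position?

White to move; king on e1.
In check: yes, from the black rook on c1.
Legal moves: Kf2, Ke2.
Count: 2.

2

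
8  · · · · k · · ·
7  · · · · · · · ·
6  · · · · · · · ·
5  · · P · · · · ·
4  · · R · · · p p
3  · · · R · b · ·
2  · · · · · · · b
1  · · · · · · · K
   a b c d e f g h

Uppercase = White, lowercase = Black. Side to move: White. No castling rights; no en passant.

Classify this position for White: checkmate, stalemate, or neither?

White to move; white king on h1.
In check: yes, from the black bishop on f3.
Legal moves for White: Kxh2, Rxf3.
White is in check but has 2 legal moves → neither.

neither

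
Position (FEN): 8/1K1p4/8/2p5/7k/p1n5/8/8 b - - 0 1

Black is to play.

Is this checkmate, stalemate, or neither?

Black to move; black king on h4.
In check: no.
Legal moves for Black: Kh5, Kg5, Kg4, Kh3, Kg3, Nd5, Nb5, Ne4, Na4, Ne2, Na2, Nd1, Nb1, d6, c4, a2, d5.
Black has 17 legal moves and is not in check → neither.

neither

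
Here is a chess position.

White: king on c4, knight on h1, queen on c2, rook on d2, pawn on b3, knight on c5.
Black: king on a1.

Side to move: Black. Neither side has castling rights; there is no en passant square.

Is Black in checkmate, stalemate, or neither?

stalemate

Black to move; black king on a1.
In check: no.
King squares — b1: attacked by Qc2; a2: attacked by Qc2; b2: attacked by Qc2.
Legal moves for Black: none.
Not in check and no legal moves → stalemate.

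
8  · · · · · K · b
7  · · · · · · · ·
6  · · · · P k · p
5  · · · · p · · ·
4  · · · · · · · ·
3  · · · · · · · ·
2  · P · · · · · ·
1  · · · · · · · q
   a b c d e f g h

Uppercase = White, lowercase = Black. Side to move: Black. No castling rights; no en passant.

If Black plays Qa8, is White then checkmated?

After Qa8: white king on f8; in check: yes, from the black queen on a8.
King squares — e7: attacked by Kf6; f7: attacked by Kf6; g7: attacked by Kf6; e8: attacked by Qa8; g8: attacked by Qa8.
White has no legal moves → checkmate.

yes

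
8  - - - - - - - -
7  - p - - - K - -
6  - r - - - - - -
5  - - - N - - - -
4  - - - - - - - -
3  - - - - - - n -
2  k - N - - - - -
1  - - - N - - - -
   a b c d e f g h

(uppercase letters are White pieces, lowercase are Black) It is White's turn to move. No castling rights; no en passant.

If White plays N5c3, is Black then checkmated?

no

After N5c3: black king on a2; in check: yes, from the white knight on c3.
Black has 1 legal reply: Kb3.
In check but a legal move exists → not checkmate.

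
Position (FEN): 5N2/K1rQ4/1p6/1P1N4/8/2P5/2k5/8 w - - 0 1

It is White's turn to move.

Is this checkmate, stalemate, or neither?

White to move; white king on a7.
In check: yes, from the black rook on c7.
King squares — a6: available; b6: available; b7: attacked by Rc7; a8: available; b8: available.
Legal moves for White: Kb8, Ka8, Kxb6, Ka6, Qxc7, Nxc7.
White is in check but has 6 legal moves → neither.

neither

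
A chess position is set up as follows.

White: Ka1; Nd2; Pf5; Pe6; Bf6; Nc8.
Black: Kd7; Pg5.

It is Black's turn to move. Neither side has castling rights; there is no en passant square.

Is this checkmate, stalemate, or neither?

Black to move; black king on d7.
In check: yes, from the white pawn on e6.
King squares — c6: available; d6: attacked by Nc8; e6: attacked by Pf5; c7: available; e7: attacked by Bf6; c8: available; d8: attacked by Bf6; e8: available.
Legal moves for Black: Ke8, Kxc8, Kc7, Kc6.
Black is in check but has 4 legal moves → neither.

neither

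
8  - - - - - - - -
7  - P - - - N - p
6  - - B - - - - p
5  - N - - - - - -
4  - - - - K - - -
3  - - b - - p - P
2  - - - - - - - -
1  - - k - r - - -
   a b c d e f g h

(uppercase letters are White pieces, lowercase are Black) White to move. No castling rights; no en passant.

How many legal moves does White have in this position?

White to move; king on e4.
In check: yes, from the black rook on e1.
Legal moves: Kf5, Kd5, Kf4, Kxf3, Kd3.
Count: 5.

5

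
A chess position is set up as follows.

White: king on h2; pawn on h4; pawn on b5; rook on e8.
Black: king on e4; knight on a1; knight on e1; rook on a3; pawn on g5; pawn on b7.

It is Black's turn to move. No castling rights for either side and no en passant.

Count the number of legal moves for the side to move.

Black to move; king on e4.
In check: yes, from the white rook on e8.
Legal moves: Kf5, Kd5, Kf4, Kd4, Kf3, Kd3.
Count: 6.

6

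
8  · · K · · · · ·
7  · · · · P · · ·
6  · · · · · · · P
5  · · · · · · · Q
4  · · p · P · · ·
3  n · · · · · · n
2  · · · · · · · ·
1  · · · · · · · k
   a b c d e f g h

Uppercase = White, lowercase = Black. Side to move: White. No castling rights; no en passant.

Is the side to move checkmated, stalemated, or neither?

neither

White to move; white king on c8.
In check: no.
Legal moves for White include: Kd8, Kb8, Kd7, Kc7, Kb7, Qe8, Qf7, Qg6, Qg5, Qf5, Qe5, Qd5, Qc5, Qb5, Qa5, Qh4, Qg4, Qxh3+, ... (list truncated; more exist).
White has legal moves and is not in check → neither.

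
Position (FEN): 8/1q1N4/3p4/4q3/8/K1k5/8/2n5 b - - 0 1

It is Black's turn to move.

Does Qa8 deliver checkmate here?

yes

After Qa8: white king on a3; in check: yes, from the black queen on a8.
King squares — a2: attacked by Nc1; b2: attacked by Kc3; b3: attacked by Nc1; a4: attacked by Qa8; b4: attacked by Kc3.
White has no legal moves → checkmate.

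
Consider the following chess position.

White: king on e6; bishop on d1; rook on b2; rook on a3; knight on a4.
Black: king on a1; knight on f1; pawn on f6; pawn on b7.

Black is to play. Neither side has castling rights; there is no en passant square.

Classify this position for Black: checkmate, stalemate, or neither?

checkmate

Black to move; black king on a1.
In check: yes, from the white rook on a3.
King squares — b1: attacked by Rb2; a2: attacked by Rb2; b2: attacked by Na4.
Legal moves for Black: none.
In check with no legal moves → checkmate.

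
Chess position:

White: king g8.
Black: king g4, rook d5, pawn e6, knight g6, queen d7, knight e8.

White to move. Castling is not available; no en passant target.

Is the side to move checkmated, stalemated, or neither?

stalemate

White to move; white king on g8.
In check: no.
King squares — f7: attacked by Qd7; g7: attacked by Qd7; h7: attacked by Qd7; f8: attacked by Ng6; h8: attacked by Ng6.
Legal moves for White: none.
Not in check and no legal moves → stalemate.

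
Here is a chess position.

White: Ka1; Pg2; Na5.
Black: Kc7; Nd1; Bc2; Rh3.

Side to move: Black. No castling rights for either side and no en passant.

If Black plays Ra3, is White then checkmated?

After Ra3: white king on a1; in check: yes, from the black rook on a3.
King squares — b1: attacked by Bc2; a2: attacked by Ra3; b2: attacked by Nd1.
White has no legal moves → checkmate.

yes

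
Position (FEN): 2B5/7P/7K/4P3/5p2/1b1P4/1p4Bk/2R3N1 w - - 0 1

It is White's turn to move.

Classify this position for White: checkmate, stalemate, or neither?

White to move; white king on h6.
In check: no.
Legal moves for White include: Bd7, Bcb7, Be6, Ba6, Bf5, Bg4, Bch3, Kg7, Kg6, Kh5, Kg5, Ba8, Bgb7, Bc6, Bd5, Be4, Bgh3, Bf3, ... (list truncated; more exist).
White has legal moves and is not in check → neither.

neither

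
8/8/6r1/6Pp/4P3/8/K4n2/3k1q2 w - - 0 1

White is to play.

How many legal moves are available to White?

White to move; king on a2.
In check: no.
Legal moves: Kb3, Ka3, Kb2, Kb1, Ka1, e5.
Count: 6.

6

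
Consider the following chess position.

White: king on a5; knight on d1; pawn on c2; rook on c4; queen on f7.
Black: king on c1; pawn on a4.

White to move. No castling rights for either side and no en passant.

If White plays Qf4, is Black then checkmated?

After Qf4: black king on c1; in check: yes, from the white queen on f4.
Black has 2 legal replies: Kxd1, Kb1.
In check but a legal move exists → not checkmate.

no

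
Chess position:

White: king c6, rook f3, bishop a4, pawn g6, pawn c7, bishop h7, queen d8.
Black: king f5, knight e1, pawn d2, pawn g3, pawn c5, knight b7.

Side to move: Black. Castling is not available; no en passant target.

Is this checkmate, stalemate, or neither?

Black to move; black king on f5.
In check: yes, from the white rook on f3.
King squares — e4: available; f4: attacked by Rf3; g4: available; e5: available; g5: attacked by Qd8; e6: available; f6: attacked by Rf3; g6: attacked by Bh7.
Legal moves for Black: Ke6, Ke5, Kg4, Ke4, Nxf3.
Black is in check but has 5 legal moves → neither.

neither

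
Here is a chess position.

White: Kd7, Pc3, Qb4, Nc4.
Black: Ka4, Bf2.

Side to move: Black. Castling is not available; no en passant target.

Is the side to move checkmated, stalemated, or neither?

Black to move; black king on a4.
In check: yes, from the white queen on b4.
King squares — a3: attacked by Qb4; b3: attacked by Qb4; b4: attacked by Pc3; a5: attacked by Qb4; b5: attacked by Qb4.
Legal moves for Black: none.
In check with no legal moves → checkmate.

checkmate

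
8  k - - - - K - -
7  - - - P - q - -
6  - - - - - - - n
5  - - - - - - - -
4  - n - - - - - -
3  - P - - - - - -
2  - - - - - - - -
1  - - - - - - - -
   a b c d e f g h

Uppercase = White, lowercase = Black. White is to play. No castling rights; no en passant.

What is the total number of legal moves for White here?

0

White to move; king on f8.
In check: yes, from the black queen on f7.
Legal moves: none.
Count: 0.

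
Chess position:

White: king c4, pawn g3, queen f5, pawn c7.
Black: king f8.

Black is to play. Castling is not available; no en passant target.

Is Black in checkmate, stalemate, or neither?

neither

Black to move; black king on f8.
In check: yes, from the white queen on f5.
Legal moves for Black: Kg8, Ke8, Kg7, Ke7.
Black is in check but has 4 legal moves → neither.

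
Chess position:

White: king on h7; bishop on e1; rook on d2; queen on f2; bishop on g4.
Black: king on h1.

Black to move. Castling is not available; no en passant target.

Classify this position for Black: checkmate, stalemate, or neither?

stalemate

Black to move; black king on h1.
In check: no.
King squares — g1: attacked by Qf2; g2: attacked by Qf2; h2: attacked by Qf2.
Legal moves for Black: none.
Not in check and no legal moves → stalemate.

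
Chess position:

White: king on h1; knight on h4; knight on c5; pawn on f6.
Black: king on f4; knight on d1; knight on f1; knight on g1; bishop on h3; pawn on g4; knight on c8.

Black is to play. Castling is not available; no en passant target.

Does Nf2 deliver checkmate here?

no

After Nf2: white king on h1; in check: yes, from the black knight on f2.
White has 1 legal reply: Kxg1.
In check but a legal move exists → not checkmate.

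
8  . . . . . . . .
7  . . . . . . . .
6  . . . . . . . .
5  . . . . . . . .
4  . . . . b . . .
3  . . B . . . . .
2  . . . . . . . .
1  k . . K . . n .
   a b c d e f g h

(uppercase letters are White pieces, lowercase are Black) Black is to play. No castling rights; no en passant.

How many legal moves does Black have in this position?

Black to move; king on a1.
In check: yes, from the white bishop on c3.
Legal moves: Ka2, Kb1.
Count: 2.

2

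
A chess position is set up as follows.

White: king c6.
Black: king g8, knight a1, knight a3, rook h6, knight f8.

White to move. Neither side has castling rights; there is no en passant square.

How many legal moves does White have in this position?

4

White to move; king on c6.
In check: yes, from the black rook on h6.
Legal moves: Kc7, Kb7, Kd5, Kc5.
Count: 4.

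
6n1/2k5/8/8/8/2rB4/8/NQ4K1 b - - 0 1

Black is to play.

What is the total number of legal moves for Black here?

Black to move; king on c7.
In check: no.
Legal moves: Ne7, Nh6, Nf6, Kd8, Kc8, Kd7, Kd6, Kc6, Rc6, Rc5, Rc4, Rxd3, Rb3, Ra3, Rc2, Rc1+.
Count: 16.

16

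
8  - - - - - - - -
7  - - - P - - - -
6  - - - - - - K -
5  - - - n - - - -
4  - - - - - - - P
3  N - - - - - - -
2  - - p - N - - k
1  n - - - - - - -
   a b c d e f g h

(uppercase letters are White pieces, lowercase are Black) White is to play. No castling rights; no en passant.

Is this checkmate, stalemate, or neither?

White to move; white king on g6.
In check: no.
Legal moves for White include: Kh7, Kg7, Kf7, Kh6, Kh5, Kg5, Kf5, Nb5, Nc4, Nxc2, Nb1, Nf4, Nd4, Ng3, Nc3, Ng1, Nc1, d8=Q, ... (list truncated; more exist).
White has legal moves and is not in check → neither.

neither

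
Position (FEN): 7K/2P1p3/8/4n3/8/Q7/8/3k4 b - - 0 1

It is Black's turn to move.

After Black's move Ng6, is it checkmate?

no

After Ng6: white king on h8; in check: yes, from the black knight on g6.
White has 3 legal replies: Kg8, Kh7, Kg7.
In check but a legal move exists → not checkmate.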